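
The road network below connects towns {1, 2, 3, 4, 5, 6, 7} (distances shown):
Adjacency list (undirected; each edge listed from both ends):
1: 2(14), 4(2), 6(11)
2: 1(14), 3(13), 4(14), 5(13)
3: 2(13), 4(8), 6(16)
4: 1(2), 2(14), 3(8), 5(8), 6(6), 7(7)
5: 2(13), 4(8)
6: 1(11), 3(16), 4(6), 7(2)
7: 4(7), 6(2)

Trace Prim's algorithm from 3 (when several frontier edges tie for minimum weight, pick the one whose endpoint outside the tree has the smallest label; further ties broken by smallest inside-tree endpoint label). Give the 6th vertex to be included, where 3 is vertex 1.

Prim's algorithm from 3:
Step 1: frontier [3 4 8, 2 3 13, 3 6 16] → take 3 4 (8); add 4.
Step 2: frontier [2 3 13, 3 6 16, 1 4 2, 4 6 6, 4 7 7, 4 5 8, 2 4 14] → take 1 4 (2); add 1.
Step 3: frontier [1 6 11, 1 2 14, 2 3 13, 3 6 16, 4 6 6, 4 7 7, 4 5 8, 2 4 14] → take 4 6 (6); add 6.
Step 4: frontier [1 2 14, 2 3 13, 4 7 7, 4 5 8, 2 4 14, 6 7 2] → take 6 7 (2); add 7.
Step 5: frontier [1 2 14, 2 3 13, 4 5 8, 2 4 14] → take 4 5 (8); add 5.
Step 6: frontier [1 2 14, 2 3 13, 2 4 14, 2 5 13] → take 2 3 (13); add 2.
Vertex order: 3, 4, 1, 6, 7, 5, 2. The 6th vertex is 5.

5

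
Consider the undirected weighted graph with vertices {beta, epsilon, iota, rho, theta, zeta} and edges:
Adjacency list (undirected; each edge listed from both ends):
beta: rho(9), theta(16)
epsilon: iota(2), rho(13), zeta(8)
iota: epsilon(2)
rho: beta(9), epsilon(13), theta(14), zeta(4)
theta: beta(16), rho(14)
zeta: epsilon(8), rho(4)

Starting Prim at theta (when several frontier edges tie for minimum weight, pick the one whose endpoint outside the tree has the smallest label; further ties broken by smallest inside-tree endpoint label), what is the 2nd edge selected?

rho-zeta

Grow the tree from theta using Prim:
Step 1: frontier [rho theta 14, beta theta 16] → take rho theta (14); add rho.
Step 2: frontier [rho zeta 4, beta rho 9, epsilon rho 13, beta theta 16] → take rho zeta (4); add zeta.
Step 3: frontier [beta rho 9, epsilon rho 13, beta theta 16, epsilon zeta 8] → take epsilon zeta (8); add epsilon.
Step 4: frontier [epsilon iota 2, beta rho 9, beta theta 16] → take epsilon iota (2); add iota.
Step 5: frontier [beta rho 9, beta theta 16] → take beta rho (9); add beta.
The 2nd edge added is rho zeta.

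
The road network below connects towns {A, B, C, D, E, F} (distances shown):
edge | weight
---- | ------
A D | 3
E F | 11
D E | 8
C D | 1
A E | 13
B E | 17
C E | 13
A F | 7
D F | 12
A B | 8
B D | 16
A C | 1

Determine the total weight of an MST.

Grow the tree from A using Prim:
Step 1: cheapest edge leaving the tree is A C (1); add C.
Step 2: cheapest edge leaving the tree is C D (1); add D.
Step 3: cheapest edge leaving the tree is A F (7); add F.
Step 4: cheapest edge leaving the tree is A B (8); add B.
Step 5: cheapest edge leaving the tree is D E (8); add E.
MST edges: A C, C D, A F, A B, D E; total weight 1+1+7+8+8 = 25.

25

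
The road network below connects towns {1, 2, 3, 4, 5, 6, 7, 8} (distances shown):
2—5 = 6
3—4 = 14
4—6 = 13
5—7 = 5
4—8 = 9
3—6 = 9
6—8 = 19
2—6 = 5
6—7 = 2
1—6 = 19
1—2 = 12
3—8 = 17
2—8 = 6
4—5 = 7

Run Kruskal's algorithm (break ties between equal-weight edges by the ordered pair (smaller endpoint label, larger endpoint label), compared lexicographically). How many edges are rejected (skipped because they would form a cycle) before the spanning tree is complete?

2

Kruskal: consider edges lightest-first.
6—7 (2): add — endpoints in different components.
2—6 (5): add — endpoints in different components.
5—7 (5): add — endpoints in different components.
2—5 (6): skip — 2 and 5 already connected.
2—8 (6): add — endpoints in different components.
4—5 (7): add — endpoints in different components.
3—6 (9): add — endpoints in different components.
4—8 (9): skip — 4 and 8 already connected.
1—2 (12): add — endpoints in different components.
Edges rejected before the tree was complete: 2.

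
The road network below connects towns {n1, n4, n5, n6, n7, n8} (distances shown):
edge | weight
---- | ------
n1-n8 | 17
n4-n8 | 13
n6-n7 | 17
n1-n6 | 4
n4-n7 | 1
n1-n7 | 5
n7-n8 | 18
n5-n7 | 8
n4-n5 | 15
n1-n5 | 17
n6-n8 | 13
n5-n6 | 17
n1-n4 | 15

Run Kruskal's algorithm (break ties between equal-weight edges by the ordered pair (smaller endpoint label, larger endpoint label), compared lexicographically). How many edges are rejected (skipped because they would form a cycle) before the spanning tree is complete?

Kruskal's algorithm — process edges by increasing weight (ties by edge label):
n4-n7 (1): add — endpoints in different components.
n1-n6 (4): add — endpoints in different components.
n1-n7 (5): add — endpoints in different components.
n5-n7 (8): add — endpoints in different components.
n4-n8 (13): add — endpoints in different components.
Edges rejected before the tree was complete: 0.

0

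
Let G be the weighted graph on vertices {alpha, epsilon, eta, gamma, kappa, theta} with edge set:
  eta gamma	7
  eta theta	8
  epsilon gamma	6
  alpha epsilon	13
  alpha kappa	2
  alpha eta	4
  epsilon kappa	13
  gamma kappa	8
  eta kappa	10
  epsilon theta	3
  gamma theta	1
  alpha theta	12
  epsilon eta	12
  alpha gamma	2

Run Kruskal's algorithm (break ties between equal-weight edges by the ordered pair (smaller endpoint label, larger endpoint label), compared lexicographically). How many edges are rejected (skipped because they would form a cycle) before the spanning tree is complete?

0

Kruskal's algorithm — process edges by increasing weight (ties by edge label):
gamma theta (1): add — endpoints in different components.
alpha gamma (2): add — endpoints in different components.
alpha kappa (2): add — endpoints in different components.
epsilon theta (3): add — endpoints in different components.
alpha eta (4): add — endpoints in different components.
Edges rejected before the tree was complete: 0.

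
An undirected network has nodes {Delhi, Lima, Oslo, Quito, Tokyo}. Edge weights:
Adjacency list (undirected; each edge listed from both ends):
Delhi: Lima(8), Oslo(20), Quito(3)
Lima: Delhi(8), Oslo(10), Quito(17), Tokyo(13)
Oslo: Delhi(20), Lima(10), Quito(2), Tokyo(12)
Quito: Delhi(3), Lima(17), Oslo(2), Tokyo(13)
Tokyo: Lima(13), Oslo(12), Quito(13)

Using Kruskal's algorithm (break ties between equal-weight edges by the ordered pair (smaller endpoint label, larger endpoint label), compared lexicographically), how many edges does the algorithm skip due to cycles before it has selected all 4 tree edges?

Sort edges by weight, then run Kruskal:
Oslo—Quito (2): add. Components now {Tokyo} {Lima} {Oslo,Quito} {Delhi}
Delhi—Quito (3): add. Components now {Tokyo} {Lima} {Delhi,Oslo,Quito}
Delhi—Lima (8): add. Components now {Tokyo} {Delhi,Lima,Oslo,Quito}
Lima—Oslo (10): skip — Lima and Oslo already connected.
Oslo—Tokyo (12): add. Components now {Delhi,Lima,Oslo,Quito,Tokyo}
Edges rejected before the tree was complete: 1.

1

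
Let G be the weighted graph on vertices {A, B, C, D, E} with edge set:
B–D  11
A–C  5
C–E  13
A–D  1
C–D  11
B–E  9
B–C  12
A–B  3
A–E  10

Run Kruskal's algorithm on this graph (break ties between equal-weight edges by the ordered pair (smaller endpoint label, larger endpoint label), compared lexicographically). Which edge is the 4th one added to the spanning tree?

Kruskal's algorithm — process edges by increasing weight (ties by edge label):
A–D (1): add. Components now {A,D} {B} {C} {E}
A–B (3): add. Components now {A,B,D} {C} {E}
A–C (5): add. Components now {A,B,C,D} {E}
B–E (9): add. Components now {A,B,C,D,E}
The 4th edge added is B–E.

B-E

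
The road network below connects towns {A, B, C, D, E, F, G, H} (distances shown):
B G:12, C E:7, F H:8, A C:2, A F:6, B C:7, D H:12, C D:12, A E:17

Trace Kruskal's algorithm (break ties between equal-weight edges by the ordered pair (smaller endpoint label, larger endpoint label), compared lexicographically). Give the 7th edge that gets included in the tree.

C-D

Kruskal: consider edges lightest-first.
A C (2): add — endpoints in different components.
A F (6): add — endpoints in different components.
B C (7): add — endpoints in different components.
C E (7): add — endpoints in different components.
F H (8): add — endpoints in different components.
B G (12): add — endpoints in different components.
C D (12): add — endpoints in different components.
The 7th edge added is C D.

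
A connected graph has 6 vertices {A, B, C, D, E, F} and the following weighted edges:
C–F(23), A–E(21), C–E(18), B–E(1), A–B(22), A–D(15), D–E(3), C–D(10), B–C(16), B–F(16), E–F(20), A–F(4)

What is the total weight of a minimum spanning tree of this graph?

33

Grow the tree from A using Prim:
Step 1: frontier [A–F 4, A–D 15, A–E 21, A–B 22] → take A–F (4); add F.
Step 2: frontier [A–D 15, A–E 21, A–B 22, B–F 16, E–F 20, C–F 23] → take A–D (15); add D.
Step 3: frontier [A–E 21, A–B 22, D–E 3, C–D 10, B–F 16, E–F 20, C–F 23] → take D–E (3); add E.
Step 4: frontier [A–B 22, C–D 10, B–E 1, C–E 18, B–F 16, C–F 23] → take B–E (1); add B.
Step 5: frontier [B–C 16, C–D 10, C–E 18, C–F 23] → take C–D (10); add C.
MST edges: A–F, A–D, D–E, B–E, C–D; total weight 4+15+3+1+10 = 33.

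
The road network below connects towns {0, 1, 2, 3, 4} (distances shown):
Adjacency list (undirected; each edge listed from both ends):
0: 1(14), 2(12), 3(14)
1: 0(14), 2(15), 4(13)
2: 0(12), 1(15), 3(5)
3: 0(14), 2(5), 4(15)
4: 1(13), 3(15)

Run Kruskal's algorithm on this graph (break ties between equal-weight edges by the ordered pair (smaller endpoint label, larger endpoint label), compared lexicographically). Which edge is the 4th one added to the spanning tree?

Kruskal: consider edges lightest-first.
2 3 (5): add. Components now {0} {1} {2,3} {4}
0 2 (12): add. Components now {0,2,3} {1} {4}
1 4 (13): add. Components now {0,2,3} {1,4}
0 1 (14): add. Components now {0,1,2,3,4}
The 4th edge added is 0 1.

0-1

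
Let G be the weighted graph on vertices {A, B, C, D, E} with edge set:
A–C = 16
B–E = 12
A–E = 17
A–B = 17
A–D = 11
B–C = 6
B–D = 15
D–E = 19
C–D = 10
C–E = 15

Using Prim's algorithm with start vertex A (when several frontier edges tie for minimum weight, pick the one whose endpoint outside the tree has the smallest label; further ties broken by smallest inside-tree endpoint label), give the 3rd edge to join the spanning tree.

Prim's algorithm from A:
Step 1: frontier [A–D 11, A–C 16, A–B 17, A–E 17] → take A–D (11); add D.
Step 2: frontier [A–C 16, A–B 17, A–E 17, C–D 10, B–D 15, D–E 19] → take C–D (10); add C.
Step 3: frontier [A–B 17, A–E 17, B–C 6, C–E 15, B–D 15, D–E 19] → take B–C (6); add B.
Step 4: frontier [A–E 17, B–E 12, C–E 15, D–E 19] → take B–E (12); add E.
The 3rd edge added is B–C.

B-C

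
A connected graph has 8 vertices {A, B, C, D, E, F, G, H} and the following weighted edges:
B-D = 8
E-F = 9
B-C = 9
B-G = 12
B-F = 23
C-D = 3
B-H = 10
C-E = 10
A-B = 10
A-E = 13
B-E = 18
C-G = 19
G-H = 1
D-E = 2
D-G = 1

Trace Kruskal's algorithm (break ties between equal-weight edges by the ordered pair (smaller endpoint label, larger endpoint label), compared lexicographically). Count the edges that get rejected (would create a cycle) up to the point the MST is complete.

Sort edges by weight, then run Kruskal:
D-G (1): add — endpoints in different components.
G-H (1): add — endpoints in different components.
D-E (2): add — endpoints in different components.
C-D (3): add — endpoints in different components.
B-D (8): add — endpoints in different components.
B-C (9): skip — B and C already connected.
E-F (9): add — endpoints in different components.
A-B (10): add — endpoints in different components.
Edges rejected before the tree was complete: 1.

1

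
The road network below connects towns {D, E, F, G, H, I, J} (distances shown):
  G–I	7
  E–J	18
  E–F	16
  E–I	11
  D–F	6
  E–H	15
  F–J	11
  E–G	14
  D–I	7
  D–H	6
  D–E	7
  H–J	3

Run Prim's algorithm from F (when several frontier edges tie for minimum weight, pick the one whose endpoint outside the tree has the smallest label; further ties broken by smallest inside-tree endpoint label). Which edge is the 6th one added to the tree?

Prim, starting at F.
Step 1: cheapest edge leaving the tree is D–F (6); add D.
Step 2: cheapest edge leaving the tree is D–H (6); add H.
Step 3: cheapest edge leaving the tree is H–J (3); add J.
Step 4: cheapest edge leaving the tree is D–E (7); add E.
Step 5: cheapest edge leaving the tree is D–I (7); add I.
Step 6: cheapest edge leaving the tree is G–I (7); add G.
The 6th edge added is G–I.

G-I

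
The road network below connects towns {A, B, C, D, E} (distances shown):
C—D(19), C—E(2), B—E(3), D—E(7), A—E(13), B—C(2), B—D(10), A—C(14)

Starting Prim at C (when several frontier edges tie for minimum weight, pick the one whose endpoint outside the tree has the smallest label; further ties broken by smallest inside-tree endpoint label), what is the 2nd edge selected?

Prim's algorithm from C:
Step 1: frontier [B—C 2, C—E 2, A—C 14, C—D 19] → take B—C (2); add B.
Step 2: frontier [B—E 3, B—D 10, C—E 2, A—C 14, C—D 19] → take C—E (2); add E.
Step 3: frontier [B—D 10, A—C 14, C—D 19, D—E 7, A—E 13] → take D—E (7); add D.
Step 4: frontier [A—C 14, A—E 13] → take A—E (13); add A.
The 2nd edge added is C—E.

C-E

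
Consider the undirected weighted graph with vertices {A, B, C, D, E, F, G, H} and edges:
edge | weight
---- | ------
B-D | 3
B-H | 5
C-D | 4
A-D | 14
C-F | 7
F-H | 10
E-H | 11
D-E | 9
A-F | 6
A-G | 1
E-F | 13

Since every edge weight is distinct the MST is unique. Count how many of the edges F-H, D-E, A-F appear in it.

Sort edges by weight, then run Kruskal:
A-G (1): add — endpoints in different components.
B-D (3): add — endpoints in different components.
C-D (4): add — endpoints in different components.
B-H (5): add — endpoints in different components.
A-F (6): add — endpoints in different components.
C-F (7): add — endpoints in different components.
D-E (9): add — endpoints in different components.
MST edge set: {A-G, B-D, C-D, B-H, A-F, C-F, D-E}.
Of the listed edges, {D-E, A-F} are in the MST → 2.

2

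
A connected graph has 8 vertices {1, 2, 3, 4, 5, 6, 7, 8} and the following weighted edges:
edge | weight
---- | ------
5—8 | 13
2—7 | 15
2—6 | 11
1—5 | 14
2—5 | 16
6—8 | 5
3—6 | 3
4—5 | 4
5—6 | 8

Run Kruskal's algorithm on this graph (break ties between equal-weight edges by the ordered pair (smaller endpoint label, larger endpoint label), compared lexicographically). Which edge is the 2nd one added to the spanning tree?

Kruskal's algorithm — process edges by increasing weight (ties by edge label):
3—6 (3): add — endpoints in different components.
4—5 (4): add — endpoints in different components.
6—8 (5): add — endpoints in different components.
5—6 (8): add — endpoints in different components.
2—6 (11): add — endpoints in different components.
5—8 (13): skip — 5 and 8 already connected.
1—5 (14): add — endpoints in different components.
2—7 (15): add — endpoints in different components.
The 2nd edge added is 4—5.

4-5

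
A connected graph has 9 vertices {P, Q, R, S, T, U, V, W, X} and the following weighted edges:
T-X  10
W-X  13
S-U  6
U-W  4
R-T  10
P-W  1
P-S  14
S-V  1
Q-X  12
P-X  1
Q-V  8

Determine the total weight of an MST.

Sort edges by weight, then run Kruskal:
P-W (1): add — endpoints in different components.
P-X (1): add — endpoints in different components.
S-V (1): add — endpoints in different components.
U-W (4): add — endpoints in different components.
S-U (6): add — endpoints in different components.
Q-V (8): add — endpoints in different components.
R-T (10): add — endpoints in different components.
T-X (10): add — endpoints in different components.
MST edges: P-W, P-X, S-V, U-W, S-U, Q-V, R-T, T-X; total weight 1+1+1+4+6+8+10+10 = 41.

41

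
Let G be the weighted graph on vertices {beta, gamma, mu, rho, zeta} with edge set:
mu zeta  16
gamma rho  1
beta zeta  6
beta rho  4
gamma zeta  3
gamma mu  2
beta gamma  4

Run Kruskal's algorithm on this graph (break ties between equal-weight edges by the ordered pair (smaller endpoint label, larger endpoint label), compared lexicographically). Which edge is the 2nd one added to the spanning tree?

Kruskal's algorithm — process edges by increasing weight (ties by edge label):
gamma rho (1): add — endpoints in different components.
gamma mu (2): add — endpoints in different components.
gamma zeta (3): add — endpoints in different components.
beta gamma (4): add — endpoints in different components.
The 2nd edge added is gamma mu.

gamma-mu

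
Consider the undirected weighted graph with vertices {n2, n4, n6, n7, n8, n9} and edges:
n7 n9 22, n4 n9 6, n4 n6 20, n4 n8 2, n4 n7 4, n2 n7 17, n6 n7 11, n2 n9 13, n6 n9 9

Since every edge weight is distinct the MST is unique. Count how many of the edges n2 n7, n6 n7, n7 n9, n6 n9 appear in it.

1

Kruskal: consider edges lightest-first.
n4 n8 (2): add — endpoints in different components.
n4 n7 (4): add — endpoints in different components.
n4 n9 (6): add — endpoints in different components.
n6 n9 (9): add — endpoints in different components.
n6 n7 (11): skip — n6 and n7 already connected.
n2 n9 (13): add — endpoints in different components.
MST edge set: {n4 n8, n4 n7, n4 n9, n6 n9, n2 n9}.
Of the listed edges, {n6 n9} are in the MST → 1.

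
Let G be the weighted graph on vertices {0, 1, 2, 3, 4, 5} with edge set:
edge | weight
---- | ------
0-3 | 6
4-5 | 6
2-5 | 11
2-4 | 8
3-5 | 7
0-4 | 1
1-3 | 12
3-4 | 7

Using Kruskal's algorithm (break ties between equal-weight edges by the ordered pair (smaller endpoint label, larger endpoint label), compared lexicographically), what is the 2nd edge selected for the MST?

Sort edges by weight, then run Kruskal:
0-4 (1): add. Components now {0,4} {1} {2} {3} {5}
0-3 (6): add. Components now {0,3,4} {1} {2} {5}
4-5 (6): add. Components now {0,3,4,5} {1} {2}
3-4 (7): skip — 3 and 4 already connected.
3-5 (7): skip — 3 and 5 already connected.
2-4 (8): add. Components now {0,2,3,4,5} {1}
2-5 (11): skip — 2 and 5 already connected.
1-3 (12): add. Components now {0,1,2,3,4,5}
The 2nd edge added is 0-3.

0-3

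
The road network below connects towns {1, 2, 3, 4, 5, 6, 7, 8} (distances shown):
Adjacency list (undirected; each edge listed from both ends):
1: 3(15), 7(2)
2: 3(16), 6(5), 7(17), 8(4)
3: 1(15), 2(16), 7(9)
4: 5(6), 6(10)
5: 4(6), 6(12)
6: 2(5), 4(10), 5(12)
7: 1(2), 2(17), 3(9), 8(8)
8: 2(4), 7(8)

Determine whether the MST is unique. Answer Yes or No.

Kruskal: consider edges lightest-first.
1-7 (2): add — endpoints in different components.
2-8 (4): add — endpoints in different components.
2-6 (5): add — endpoints in different components.
4-5 (6): add — endpoints in different components.
7-8 (8): add — endpoints in different components.
3-7 (9): add — endpoints in different components.
4-6 (10): add — endpoints in different components.
Every non-tree edge has weight strictly greater than the heaviest edge on the tree path between its endpoints, so the MST is unique.

Yes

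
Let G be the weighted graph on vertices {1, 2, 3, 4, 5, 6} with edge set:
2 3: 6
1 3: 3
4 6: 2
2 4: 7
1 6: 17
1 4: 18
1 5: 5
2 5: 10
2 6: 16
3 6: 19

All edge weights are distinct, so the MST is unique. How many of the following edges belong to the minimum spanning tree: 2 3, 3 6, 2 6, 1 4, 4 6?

Kruskal's algorithm — process edges by increasing weight (ties by edge label):
4 6 (2): add — endpoints in different components.
1 3 (3): add — endpoints in different components.
1 5 (5): add — endpoints in different components.
2 3 (6): add — endpoints in different components.
2 4 (7): add — endpoints in different components.
MST edge set: {4 6, 1 3, 1 5, 2 3, 2 4}.
Of the listed edges, {2 3, 4 6} are in the MST → 2.

2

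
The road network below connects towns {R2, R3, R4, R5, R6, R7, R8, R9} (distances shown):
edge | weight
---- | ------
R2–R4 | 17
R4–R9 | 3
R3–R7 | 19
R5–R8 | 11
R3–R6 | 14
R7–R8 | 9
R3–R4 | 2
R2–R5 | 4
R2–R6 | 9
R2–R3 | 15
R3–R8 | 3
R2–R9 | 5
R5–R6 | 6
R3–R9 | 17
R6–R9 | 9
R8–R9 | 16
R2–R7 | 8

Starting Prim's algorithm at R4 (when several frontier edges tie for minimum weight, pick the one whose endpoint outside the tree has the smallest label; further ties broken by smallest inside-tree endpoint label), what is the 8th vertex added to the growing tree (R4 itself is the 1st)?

Prim's algorithm from R4:
Step 1: cheapest edge leaving the tree is R3–R4 (2); add R3.
Step 2: cheapest edge leaving the tree is R3–R8 (3); add R8.
Step 3: cheapest edge leaving the tree is R4–R9 (3); add R9.
Step 4: cheapest edge leaving the tree is R2–R9 (5); add R2.
Step 5: cheapest edge leaving the tree is R2–R5 (4); add R5.
Step 6: cheapest edge leaving the tree is R5–R6 (6); add R6.
Step 7: cheapest edge leaving the tree is R2–R7 (8); add R7.
Vertex order: R4, R3, R8, R9, R2, R5, R6, R7. The 8th vertex is R7.

R7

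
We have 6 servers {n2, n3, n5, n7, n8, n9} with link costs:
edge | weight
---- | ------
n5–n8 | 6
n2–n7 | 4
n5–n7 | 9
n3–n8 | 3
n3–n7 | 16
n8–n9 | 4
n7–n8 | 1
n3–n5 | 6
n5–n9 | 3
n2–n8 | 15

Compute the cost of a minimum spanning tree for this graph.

Sort edges by weight, then run Kruskal:
n7–n8 (1): add — endpoints in different components.
n3–n8 (3): add — endpoints in different components.
n5–n9 (3): add — endpoints in different components.
n2–n7 (4): add — endpoints in different components.
n8–n9 (4): add — endpoints in different components.
MST edges: n7–n8, n3–n8, n5–n9, n2–n7, n8–n9; total weight 1+3+3+4+4 = 15.

15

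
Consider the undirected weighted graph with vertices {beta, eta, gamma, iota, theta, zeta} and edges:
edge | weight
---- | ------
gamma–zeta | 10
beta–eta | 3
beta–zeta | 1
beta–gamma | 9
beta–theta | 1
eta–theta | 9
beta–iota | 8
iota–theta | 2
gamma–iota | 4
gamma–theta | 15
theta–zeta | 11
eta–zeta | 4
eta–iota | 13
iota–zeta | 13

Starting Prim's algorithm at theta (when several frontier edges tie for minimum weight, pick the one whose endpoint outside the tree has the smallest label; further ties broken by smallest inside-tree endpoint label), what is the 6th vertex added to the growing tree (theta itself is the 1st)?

gamma

Grow the tree from theta using Prim:
Step 1: cheapest edge leaving the tree is beta–theta (1); add beta.
Step 2: cheapest edge leaving the tree is beta–zeta (1); add zeta.
Step 3: cheapest edge leaving the tree is iota–theta (2); add iota.
Step 4: cheapest edge leaving the tree is beta–eta (3); add eta.
Step 5: cheapest edge leaving the tree is gamma–iota (4); add gamma.
Vertex order: theta, beta, zeta, iota, eta, gamma. The 6th vertex is gamma.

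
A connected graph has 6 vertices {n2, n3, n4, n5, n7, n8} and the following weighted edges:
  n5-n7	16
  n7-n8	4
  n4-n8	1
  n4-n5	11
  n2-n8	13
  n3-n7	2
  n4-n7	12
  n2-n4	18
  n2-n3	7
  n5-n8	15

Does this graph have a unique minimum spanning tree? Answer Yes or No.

Kruskal: consider edges lightest-first.
n4-n8 (1): add — endpoints in different components.
n3-n7 (2): add — endpoints in different components.
n7-n8 (4): add — endpoints in different components.
n2-n3 (7): add — endpoints in different components.
n4-n5 (11): add — endpoints in different components.
Every non-tree edge has weight strictly greater than the heaviest edge on the tree path between its endpoints, so the MST is unique.

Yes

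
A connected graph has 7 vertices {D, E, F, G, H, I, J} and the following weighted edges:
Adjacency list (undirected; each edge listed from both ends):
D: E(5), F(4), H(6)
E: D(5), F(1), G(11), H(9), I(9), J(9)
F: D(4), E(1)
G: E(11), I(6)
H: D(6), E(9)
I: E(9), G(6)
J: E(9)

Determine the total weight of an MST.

Prim, starting at H.
Step 1: cheapest edge leaving the tree is D–H (6); add D.
Step 2: cheapest edge leaving the tree is D–F (4); add F.
Step 3: cheapest edge leaving the tree is E–F (1); add E.
Step 4: cheapest edge leaving the tree is E–I (9); add I.
Step 5: cheapest edge leaving the tree is G–I (6); add G.
Step 6: cheapest edge leaving the tree is E–J (9); add J.
MST edges: D–H, D–F, E–F, E–I, G–I, E–J; total weight 6+4+1+9+6+9 = 35.

35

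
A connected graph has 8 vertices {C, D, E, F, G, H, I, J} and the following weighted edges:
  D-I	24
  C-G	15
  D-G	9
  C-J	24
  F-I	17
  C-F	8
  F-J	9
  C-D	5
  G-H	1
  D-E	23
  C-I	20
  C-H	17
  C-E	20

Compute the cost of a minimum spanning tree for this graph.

69

Prim's algorithm from E:
Step 1: frontier [C-E 20, D-E 23] → take C-E (20); add C.
Step 2: frontier [C-D 5, C-F 8, C-G 15, C-H 17, C-I 20, C-J 24, D-E 23] → take C-D (5); add D.
Step 3: frontier [C-F 8, C-G 15, C-H 17, C-I 20, C-J 24, D-G 9, D-I 24] → take C-F (8); add F.
Step 4: frontier [C-G 15, C-H 17, C-I 20, C-J 24, D-G 9, D-I 24, F-J 9, F-I 17] → take D-G (9); add G.
Step 5: frontier [C-H 17, C-I 20, C-J 24, D-I 24, F-J 9, F-I 17, G-H 1] → take G-H (1); add H.
Step 6: frontier [C-I 20, C-J 24, D-I 24, F-J 9, F-I 17] → take F-J (9); add J.
Step 7: frontier [C-I 20, D-I 24, F-I 17] → take F-I (17); add I.
MST edges: C-E, C-D, C-F, D-G, G-H, F-J, F-I; total weight 20+5+8+9+1+9+17 = 69.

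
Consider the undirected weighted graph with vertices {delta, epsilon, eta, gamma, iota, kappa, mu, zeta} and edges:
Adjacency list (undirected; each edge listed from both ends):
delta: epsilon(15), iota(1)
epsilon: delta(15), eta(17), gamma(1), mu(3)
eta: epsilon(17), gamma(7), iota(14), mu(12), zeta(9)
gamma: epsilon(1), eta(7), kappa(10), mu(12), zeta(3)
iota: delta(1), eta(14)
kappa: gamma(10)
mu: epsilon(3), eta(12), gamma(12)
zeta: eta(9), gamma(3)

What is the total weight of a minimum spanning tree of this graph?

39

Sort edges by weight, then run Kruskal:
delta–iota (1): add — endpoints in different components.
epsilon–gamma (1): add — endpoints in different components.
epsilon–mu (3): add — endpoints in different components.
gamma–zeta (3): add — endpoints in different components.
eta–gamma (7): add — endpoints in different components.
eta–zeta (9): skip — eta and zeta already connected.
gamma–kappa (10): add — endpoints in different components.
eta–mu (12): skip — mu and eta already connected.
gamma–mu (12): skip — mu and gamma already connected.
eta–iota (14): add — endpoints in different components.
MST edges: delta–iota, epsilon–gamma, epsilon–mu, gamma–zeta, eta–gamma, gamma–kappa, eta–iota; total weight 1+1+3+3+7+10+14 = 39.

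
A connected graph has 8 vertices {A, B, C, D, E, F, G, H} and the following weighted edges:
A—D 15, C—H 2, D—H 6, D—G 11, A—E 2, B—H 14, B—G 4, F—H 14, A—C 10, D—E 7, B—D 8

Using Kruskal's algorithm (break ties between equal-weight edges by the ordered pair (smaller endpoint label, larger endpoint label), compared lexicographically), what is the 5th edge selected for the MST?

D-E

Kruskal: consider edges lightest-first.
A—E (2): add — endpoints in different components.
C—H (2): add — endpoints in different components.
B—G (4): add — endpoints in different components.
D—H (6): add — endpoints in different components.
D—E (7): add — endpoints in different components.
B—D (8): add — endpoints in different components.
A—C (10): skip — A and C already connected.
D—G (11): skip — D and G already connected.
B—H (14): skip — B and H already connected.
F—H (14): add — endpoints in different components.
The 5th edge added is D—E.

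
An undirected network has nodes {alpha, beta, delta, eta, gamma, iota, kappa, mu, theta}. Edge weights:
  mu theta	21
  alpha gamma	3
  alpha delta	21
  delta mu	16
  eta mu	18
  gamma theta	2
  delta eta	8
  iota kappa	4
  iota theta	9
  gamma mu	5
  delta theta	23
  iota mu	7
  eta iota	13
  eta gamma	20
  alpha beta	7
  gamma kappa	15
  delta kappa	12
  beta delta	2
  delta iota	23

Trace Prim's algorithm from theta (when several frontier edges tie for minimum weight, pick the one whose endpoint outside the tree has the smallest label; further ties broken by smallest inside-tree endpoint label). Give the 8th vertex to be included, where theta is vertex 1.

kappa

Prim, starting at theta.
Step 1: cheapest edge leaving the tree is gamma theta (2); add gamma.
Step 2: cheapest edge leaving the tree is alpha gamma (3); add alpha.
Step 3: cheapest edge leaving the tree is gamma mu (5); add mu.
Step 4: cheapest edge leaving the tree is alpha beta (7); add beta.
Step 5: cheapest edge leaving the tree is beta delta (2); add delta.
Step 6: cheapest edge leaving the tree is iota mu (7); add iota.
Step 7: cheapest edge leaving the tree is iota kappa (4); add kappa.
Step 8: cheapest edge leaving the tree is delta eta (8); add eta.
Vertex order: theta, gamma, alpha, mu, beta, delta, iota, kappa, eta. The 8th vertex is kappa.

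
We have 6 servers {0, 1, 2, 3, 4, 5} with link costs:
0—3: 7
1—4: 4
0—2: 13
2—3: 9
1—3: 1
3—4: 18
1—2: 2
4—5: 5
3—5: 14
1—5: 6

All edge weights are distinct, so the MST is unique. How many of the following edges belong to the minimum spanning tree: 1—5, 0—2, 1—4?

Sort edges by weight, then run Kruskal:
1—3 (1): add. Components now {0} {1,3} {2} {4} {5}
1—2 (2): add. Components now {0} {1,2,3} {4} {5}
1—4 (4): add. Components now {0} {1,2,3,4} {5}
4—5 (5): add. Components now {0} {1,2,3,4,5}
1—5 (6): skip — 1 and 5 already connected.
0—3 (7): add. Components now {0,1,2,3,4,5}
MST edge set: {1—3, 1—2, 1—4, 4—5, 0—3}.
Of the listed edges, {1—4} are in the MST → 1.

1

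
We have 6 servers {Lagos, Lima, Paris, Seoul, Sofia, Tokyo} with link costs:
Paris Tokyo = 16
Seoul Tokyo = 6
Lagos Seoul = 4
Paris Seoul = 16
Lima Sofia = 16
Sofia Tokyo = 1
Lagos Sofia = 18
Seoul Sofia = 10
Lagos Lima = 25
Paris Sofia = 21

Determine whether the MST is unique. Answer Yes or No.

No

Kruskal's algorithm — process edges by increasing weight (ties by edge label):
Sofia Tokyo (1): add — endpoints in different components.
Lagos Seoul (4): add — endpoints in different components.
Seoul Tokyo (6): add — endpoints in different components.
Seoul Sofia (10): skip — Seoul and Sofia already connected.
Lima Sofia (16): add — endpoints in different components.
Paris Seoul (16): add — endpoints in different components.
Non-tree edge Paris Tokyo has weight 16, equal to the heaviest edge on its tree cycle — swapping gives another MST of the same weight. Not unique.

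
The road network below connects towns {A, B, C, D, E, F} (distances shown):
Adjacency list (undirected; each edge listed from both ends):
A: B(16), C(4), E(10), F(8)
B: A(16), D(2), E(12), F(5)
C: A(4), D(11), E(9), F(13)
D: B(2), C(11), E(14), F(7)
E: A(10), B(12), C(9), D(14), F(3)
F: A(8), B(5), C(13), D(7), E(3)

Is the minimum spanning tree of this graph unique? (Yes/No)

Yes

Kruskal's algorithm — process edges by increasing weight (ties by edge label):
B D (2): add — endpoints in different components.
E F (3): add — endpoints in different components.
A C (4): add — endpoints in different components.
B F (5): add — endpoints in different components.
D F (7): skip — D and F already connected.
A F (8): add — endpoints in different components.
Every non-tree edge has weight strictly greater than the heaviest edge on the tree path between its endpoints, so the MST is unique.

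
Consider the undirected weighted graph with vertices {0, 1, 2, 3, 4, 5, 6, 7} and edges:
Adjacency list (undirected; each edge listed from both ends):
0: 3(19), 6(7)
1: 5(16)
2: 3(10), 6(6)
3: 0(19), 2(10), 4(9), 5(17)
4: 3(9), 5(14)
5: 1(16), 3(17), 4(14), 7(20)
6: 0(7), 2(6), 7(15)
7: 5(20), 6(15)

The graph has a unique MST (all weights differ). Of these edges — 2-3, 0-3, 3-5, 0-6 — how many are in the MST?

Sort edges by weight, then run Kruskal:
2-6 (6): add — endpoints in different components.
0-6 (7): add — endpoints in different components.
3-4 (9): add — endpoints in different components.
2-3 (10): add — endpoints in different components.
4-5 (14): add — endpoints in different components.
6-7 (15): add — endpoints in different components.
1-5 (16): add — endpoints in different components.
MST edge set: {2-6, 0-6, 3-4, 2-3, 4-5, 6-7, 1-5}.
Of the listed edges, {2-3, 0-6} are in the MST → 2.

2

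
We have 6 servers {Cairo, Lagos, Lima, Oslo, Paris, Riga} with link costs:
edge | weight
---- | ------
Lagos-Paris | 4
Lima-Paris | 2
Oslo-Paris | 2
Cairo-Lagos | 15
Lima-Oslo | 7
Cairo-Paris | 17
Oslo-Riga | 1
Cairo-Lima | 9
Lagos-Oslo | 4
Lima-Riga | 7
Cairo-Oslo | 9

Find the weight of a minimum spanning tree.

18

Sort edges by weight, then run Kruskal:
Oslo-Riga (1): add — endpoints in different components.
Lima-Paris (2): add — endpoints in different components.
Oslo-Paris (2): add — endpoints in different components.
Lagos-Oslo (4): add — endpoints in different components.
Lagos-Paris (4): skip — Lagos and Paris already connected.
Lima-Oslo (7): skip — Lima and Oslo already connected.
Lima-Riga (7): skip — Lima and Riga already connected.
Cairo-Lima (9): add — endpoints in different components.
MST edges: Oslo-Riga, Lima-Paris, Oslo-Paris, Lagos-Oslo, Cairo-Lima; total weight 1+2+2+4+9 = 18.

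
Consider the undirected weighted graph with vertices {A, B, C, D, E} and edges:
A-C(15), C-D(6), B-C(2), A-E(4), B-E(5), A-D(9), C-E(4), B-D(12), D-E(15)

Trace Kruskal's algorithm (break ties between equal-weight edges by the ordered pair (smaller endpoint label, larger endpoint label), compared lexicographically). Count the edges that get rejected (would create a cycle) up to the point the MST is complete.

1

Sort edges by weight, then run Kruskal:
B-C (2): add — endpoints in different components.
A-E (4): add — endpoints in different components.
C-E (4): add — endpoints in different components.
B-E (5): skip — B and E already connected.
C-D (6): add — endpoints in different components.
Edges rejected before the tree was complete: 1.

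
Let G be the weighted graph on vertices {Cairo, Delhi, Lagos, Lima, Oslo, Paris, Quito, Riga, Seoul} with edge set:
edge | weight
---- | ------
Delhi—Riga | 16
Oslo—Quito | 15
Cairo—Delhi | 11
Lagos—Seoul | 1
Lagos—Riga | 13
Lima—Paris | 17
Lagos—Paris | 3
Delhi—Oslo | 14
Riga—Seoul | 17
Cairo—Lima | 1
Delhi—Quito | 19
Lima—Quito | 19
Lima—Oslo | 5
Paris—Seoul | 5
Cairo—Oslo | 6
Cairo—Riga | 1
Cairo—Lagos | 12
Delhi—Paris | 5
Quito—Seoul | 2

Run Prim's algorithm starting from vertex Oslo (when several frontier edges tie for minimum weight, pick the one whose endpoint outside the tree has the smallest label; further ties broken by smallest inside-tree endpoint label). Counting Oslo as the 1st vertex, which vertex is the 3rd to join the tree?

Cairo

Prim, starting at Oslo.
Step 1: cheapest edge leaving the tree is Lima—Oslo (5); add Lima.
Step 2: cheapest edge leaving the tree is Cairo—Lima (1); add Cairo.
Step 3: cheapest edge leaving the tree is Cairo—Riga (1); add Riga.
Step 4: cheapest edge leaving the tree is Cairo—Delhi (11); add Delhi.
Step 5: cheapest edge leaving the tree is Delhi—Paris (5); add Paris.
Step 6: cheapest edge leaving the tree is Lagos—Paris (3); add Lagos.
Step 7: cheapest edge leaving the tree is Lagos—Seoul (1); add Seoul.
Step 8: cheapest edge leaving the tree is Quito—Seoul (2); add Quito.
Vertex order: Oslo, Lima, Cairo, Riga, Delhi, Paris, Lagos, Seoul, Quito. The 3rd vertex is Cairo.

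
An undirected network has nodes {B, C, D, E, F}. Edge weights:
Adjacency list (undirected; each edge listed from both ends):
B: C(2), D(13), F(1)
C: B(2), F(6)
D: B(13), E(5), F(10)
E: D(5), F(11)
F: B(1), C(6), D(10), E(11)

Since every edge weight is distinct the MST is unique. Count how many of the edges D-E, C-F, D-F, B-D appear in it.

Sort edges by weight, then run Kruskal:
B-F (1): add. Components now {B,F} {C} {D} {E}
B-C (2): add. Components now {B,C,F} {D} {E}
D-E (5): add. Components now {B,C,F} {D,E}
C-F (6): skip — C and F already connected.
D-F (10): add. Components now {B,C,D,E,F}
MST edge set: {B-F, B-C, D-E, D-F}.
Of the listed edges, {D-E, D-F} are in the MST → 2.

2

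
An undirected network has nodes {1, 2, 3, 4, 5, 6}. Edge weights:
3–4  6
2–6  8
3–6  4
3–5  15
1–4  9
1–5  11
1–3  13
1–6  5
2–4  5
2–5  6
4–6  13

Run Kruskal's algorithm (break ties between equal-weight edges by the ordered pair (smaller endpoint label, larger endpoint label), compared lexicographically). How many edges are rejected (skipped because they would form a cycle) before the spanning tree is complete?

Sort edges by weight, then run Kruskal:
3–6 (4): add. Components now {1} {2} {3,6} {4} {5}
1–6 (5): add. Components now {1,3,6} {2} {4} {5}
2–4 (5): add. Components now {1,3,6} {2,4} {5}
2–5 (6): add. Components now {1,3,6} {2,4,5}
3–4 (6): add. Components now {1,2,3,4,5,6}
Edges rejected before the tree was complete: 0.

0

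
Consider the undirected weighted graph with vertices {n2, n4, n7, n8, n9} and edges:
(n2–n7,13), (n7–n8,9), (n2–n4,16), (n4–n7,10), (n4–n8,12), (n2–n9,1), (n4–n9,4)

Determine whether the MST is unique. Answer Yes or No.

Kruskal's algorithm — process edges by increasing weight (ties by edge label):
n2–n9 (1): add — endpoints in different components.
n4–n9 (4): add — endpoints in different components.
n7–n8 (9): add — endpoints in different components.
n4–n7 (10): add — endpoints in different components.
Every non-tree edge has weight strictly greater than the heaviest edge on the tree path between its endpoints, so the MST is unique.

Yes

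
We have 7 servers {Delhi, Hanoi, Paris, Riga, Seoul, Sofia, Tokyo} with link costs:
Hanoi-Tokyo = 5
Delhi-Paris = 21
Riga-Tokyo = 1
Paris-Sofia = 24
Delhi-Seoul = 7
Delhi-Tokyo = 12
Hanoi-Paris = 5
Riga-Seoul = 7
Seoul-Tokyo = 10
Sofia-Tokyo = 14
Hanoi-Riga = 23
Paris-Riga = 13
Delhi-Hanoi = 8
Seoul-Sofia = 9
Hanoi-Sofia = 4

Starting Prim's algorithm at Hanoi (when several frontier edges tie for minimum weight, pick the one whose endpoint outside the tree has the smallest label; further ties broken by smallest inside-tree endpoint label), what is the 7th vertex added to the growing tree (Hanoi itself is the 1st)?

Delhi

Prim's algorithm from Hanoi:
Step 1: cheapest edge leaving the tree is Hanoi-Sofia (4); add Sofia.
Step 2: cheapest edge leaving the tree is Hanoi-Paris (5); add Paris.
Step 3: cheapest edge leaving the tree is Hanoi-Tokyo (5); add Tokyo.
Step 4: cheapest edge leaving the tree is Riga-Tokyo (1); add Riga.
Step 5: cheapest edge leaving the tree is Riga-Seoul (7); add Seoul.
Step 6: cheapest edge leaving the tree is Delhi-Seoul (7); add Delhi.
Vertex order: Hanoi, Sofia, Paris, Tokyo, Riga, Seoul, Delhi. The 7th vertex is Delhi.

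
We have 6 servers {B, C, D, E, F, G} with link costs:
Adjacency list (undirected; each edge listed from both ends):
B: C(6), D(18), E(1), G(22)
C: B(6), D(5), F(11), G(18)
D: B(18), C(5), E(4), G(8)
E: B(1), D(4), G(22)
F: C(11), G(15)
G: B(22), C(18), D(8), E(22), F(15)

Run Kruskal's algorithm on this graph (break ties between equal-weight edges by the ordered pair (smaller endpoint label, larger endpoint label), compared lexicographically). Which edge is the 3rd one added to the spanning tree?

C-D

Kruskal: consider edges lightest-first.
B—E (1): add — endpoints in different components.
D—E (4): add — endpoints in different components.
C—D (5): add — endpoints in different components.
B—C (6): skip — B and C already connected.
D—G (8): add — endpoints in different components.
C—F (11): add — endpoints in different components.
The 3rd edge added is C—D.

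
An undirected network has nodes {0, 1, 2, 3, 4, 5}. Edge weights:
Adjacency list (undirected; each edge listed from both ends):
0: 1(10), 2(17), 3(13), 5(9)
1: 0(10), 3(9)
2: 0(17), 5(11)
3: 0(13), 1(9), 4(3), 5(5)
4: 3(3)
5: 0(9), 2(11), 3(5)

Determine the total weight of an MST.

Prim's algorithm from 2:
Step 1: cheapest edge leaving the tree is 2—5 (11); add 5.
Step 2: cheapest edge leaving the tree is 3—5 (5); add 3.
Step 3: cheapest edge leaving the tree is 3—4 (3); add 4.
Step 4: cheapest edge leaving the tree is 0—5 (9); add 0.
Step 5: cheapest edge leaving the tree is 1—3 (9); add 1.
MST edges: 2—5, 3—5, 3—4, 0—5, 1—3; total weight 11+5+3+9+9 = 37.

37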